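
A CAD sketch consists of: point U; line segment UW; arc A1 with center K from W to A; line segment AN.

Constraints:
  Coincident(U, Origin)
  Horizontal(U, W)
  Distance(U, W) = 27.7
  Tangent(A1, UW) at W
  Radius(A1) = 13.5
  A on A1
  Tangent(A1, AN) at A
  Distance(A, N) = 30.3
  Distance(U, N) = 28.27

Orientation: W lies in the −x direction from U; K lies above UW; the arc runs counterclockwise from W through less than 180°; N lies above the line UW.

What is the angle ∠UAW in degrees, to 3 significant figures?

139°

U is at the origin; U and W share the same y with |UW| = 27.7 and W on the −x side, so W = (-27.7, 0.00). Tangency of A1 to UW means the radius KW is perpendicular to UW, so K = W + (0, 13.5) = (-27.7, 13.5). Since KA ⟂ AN (tangency), |KN| = √(13.5² + 30.3²) = 33.2 regardless of where A sits on A1. So N lies on both circle(U, 28.27) and circle(K, 33.2); the above-UW intersection is N = (2.04, 28.2). A is the foot of the tangent from N: A = (-17.3, 4.88).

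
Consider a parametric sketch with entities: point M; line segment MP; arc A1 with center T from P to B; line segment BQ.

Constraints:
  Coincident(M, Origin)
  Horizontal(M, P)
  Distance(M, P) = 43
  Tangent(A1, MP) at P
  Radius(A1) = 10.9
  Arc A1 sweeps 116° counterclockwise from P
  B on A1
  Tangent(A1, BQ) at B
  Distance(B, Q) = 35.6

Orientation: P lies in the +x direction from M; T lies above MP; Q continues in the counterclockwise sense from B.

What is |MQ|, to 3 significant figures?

60.5

M is at the origin; MP is horizontal with |MP| = 43.0 and P on the +x side, so P = (43.0, 0.00). Tangency of A1 to MP means the radius TP is perpendicular to MP, so T = P + (0, 10.9) = (43.0, 10.9). On A1, P sits at bearing -90° from T; a 116° counterclockwise sweep puts B at bearing 26°, so B = T + 10.9·(cos 26°, sin 26°) = (52.8, 15.7). The tangent condition forces TB to be normal to BQ, so BQ runs along (−sin 26°, cos 26°); with |BQ| = 35.6, Q = (37.2, 47.7). Then |MQ| = |Q − M| = 60.5.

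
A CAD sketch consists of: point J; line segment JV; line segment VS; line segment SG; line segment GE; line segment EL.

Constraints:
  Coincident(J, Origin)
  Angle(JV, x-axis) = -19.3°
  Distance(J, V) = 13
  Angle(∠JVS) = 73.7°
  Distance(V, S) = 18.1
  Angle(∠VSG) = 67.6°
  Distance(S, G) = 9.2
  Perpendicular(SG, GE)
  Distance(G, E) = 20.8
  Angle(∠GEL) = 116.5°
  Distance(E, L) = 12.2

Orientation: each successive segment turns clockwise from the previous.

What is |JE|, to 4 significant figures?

14.50

J is at the origin; JV runs at -19.3° with length 13.0, so V = (12.27, -4.297). ∠JVS = 73.7° gives VS at -125.6° from the x-axis; with |VS| = 18.1, S = (1.733, -19.01). ∠VSG = 67.6° gives SG at 122.0° from the x-axis; with |SG| = 9.2, G = (-3.142, -11.21). The perpendicularity gives GE at right angles to SG, so GE runs at 32.00°; with |GE| = 20.8, E = (14.50, -0.1894). Then |JE| = |E − J| = 14.50.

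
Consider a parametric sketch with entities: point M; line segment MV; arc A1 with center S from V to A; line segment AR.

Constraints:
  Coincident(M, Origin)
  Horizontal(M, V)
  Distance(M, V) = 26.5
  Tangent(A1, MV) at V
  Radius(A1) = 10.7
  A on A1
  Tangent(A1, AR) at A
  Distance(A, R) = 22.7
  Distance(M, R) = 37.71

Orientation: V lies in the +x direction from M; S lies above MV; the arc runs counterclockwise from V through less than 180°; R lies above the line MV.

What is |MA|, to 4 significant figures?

38.47

Checks: ∠(SV, VM) = 90.00° ✓; |SV| = 10.70 ✓; |SA| = 10.70 ✓; ∠(SA, AR) = 90.00° ✓; |AR| = 22.70 ✓; |MR| = 37.71 ✓.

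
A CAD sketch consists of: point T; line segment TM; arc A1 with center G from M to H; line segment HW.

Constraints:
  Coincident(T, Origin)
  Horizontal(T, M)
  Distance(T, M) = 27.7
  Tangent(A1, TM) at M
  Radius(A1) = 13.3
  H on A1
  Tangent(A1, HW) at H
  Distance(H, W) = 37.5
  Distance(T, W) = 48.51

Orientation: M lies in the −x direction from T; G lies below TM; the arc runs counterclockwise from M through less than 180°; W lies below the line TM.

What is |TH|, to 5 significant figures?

43.243

T is at the origin; T and M share the same y with |TM| = 27.7 and M on the −x side, so M = (-27.700, 0.0000). Tangency of A1 to TM means the radius GM is perpendicular to TM, so G = M + (0, -13.3) = (-27.700, -13.300). Since GH ⟂ HW (tangency), |GW| = √(13.3² + 37.5²) = 39.789 regardless of where H sits on A1. So W lies on both circle(T, 48.51) and circle(G, 39.789); the below-TM intersection is W = (-7.9679, -47.851). H is the foot of the tangent from W: H = (-36.380, -23.377).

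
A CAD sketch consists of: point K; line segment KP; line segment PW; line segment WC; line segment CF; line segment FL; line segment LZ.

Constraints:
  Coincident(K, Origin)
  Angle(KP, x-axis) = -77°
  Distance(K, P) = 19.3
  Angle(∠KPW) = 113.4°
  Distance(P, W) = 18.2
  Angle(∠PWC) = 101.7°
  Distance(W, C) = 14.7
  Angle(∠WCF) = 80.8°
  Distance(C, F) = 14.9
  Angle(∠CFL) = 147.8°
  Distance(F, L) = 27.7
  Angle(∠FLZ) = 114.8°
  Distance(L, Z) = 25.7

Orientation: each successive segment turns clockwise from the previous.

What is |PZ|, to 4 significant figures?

28.85

K is at the origin; KP runs at -77.0° with length 19.3, so P = (4.342, -18.81). ∠KPW = 113.4° gives PW at -143.6° from the x-axis; with |PW| = 18.2, W = (-10.31, -29.61). ∠PWC = 101.7° gives WC at 138.1° from the x-axis; with |WC| = 14.7, C = (-21.25, -19.79). ∠WCF = 80.8° gives CF at 38.90° from the x-axis; with |CF| = 14.9, F = (-9.653, -10.43). ∠CFL = 147.8° gives FL at 6.700° from the x-axis; with |FL| = 27.7, L = (17.86, -7.200). ∠FLZ = 114.8° gives LZ at -58.50° from the x-axis; with |LZ| = 25.7, Z = (31.29, -29.11). Then |PZ| = |Z − P| = 28.85.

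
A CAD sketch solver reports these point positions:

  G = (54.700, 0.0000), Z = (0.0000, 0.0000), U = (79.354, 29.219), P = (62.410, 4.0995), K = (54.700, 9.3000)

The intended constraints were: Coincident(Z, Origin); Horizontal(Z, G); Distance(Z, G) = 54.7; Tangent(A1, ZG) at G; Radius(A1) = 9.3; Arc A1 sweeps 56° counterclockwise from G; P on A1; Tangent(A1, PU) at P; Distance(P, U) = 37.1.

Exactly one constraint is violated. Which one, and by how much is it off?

Distance(P, U) = 37.1 — off by 6.80.

Z = (0.00, 0.00) ✓; Z.y = 0.00, G.y = 0.00 ✓; |ZG| = 54.70 ✓; ∠(KG, GZ) = 90.00° ✓; |KG| = 9.300 ✓; bearing(K→P) − bearing(K→G) = 56.00° ✓; |KP| = 9.300 ✓; ∠(KP, PU) = 90.00° ✓; |PU| = 30.30 ✗.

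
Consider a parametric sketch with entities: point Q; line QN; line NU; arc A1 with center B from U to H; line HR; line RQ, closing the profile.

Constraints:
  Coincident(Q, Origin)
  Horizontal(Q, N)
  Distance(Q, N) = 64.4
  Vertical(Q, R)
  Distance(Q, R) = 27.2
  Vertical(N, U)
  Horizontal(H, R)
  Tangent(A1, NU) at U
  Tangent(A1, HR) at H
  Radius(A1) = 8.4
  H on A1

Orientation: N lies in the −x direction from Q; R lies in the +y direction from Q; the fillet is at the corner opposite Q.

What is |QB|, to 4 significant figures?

59.07

QR is vertical with |QR| = 27.2 and R on the +y side, so R = (0.000, 27.20). The virtual corner opposite Q is at (-64.40, 27.20). A1 meets NU tangentially, so BU is at right angles to NU and the tangent condition forces BH to be normal to HR, with radius 8.4, so the center B sits 8.4 in from both sides at B = (-56.00, 18.80). Then |QB| = |B − Q| = 59.07.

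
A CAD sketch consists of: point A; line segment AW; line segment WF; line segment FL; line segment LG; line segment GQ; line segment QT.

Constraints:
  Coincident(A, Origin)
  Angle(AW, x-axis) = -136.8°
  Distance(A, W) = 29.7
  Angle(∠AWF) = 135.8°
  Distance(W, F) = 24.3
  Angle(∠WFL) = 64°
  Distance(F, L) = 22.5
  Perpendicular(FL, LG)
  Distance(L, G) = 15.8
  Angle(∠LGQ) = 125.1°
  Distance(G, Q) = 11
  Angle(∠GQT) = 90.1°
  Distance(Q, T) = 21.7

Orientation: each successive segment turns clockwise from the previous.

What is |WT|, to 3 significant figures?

19.9

A is at the origin; AW runs at -136.8° with length 29.7, so W = (-21.7, -20.3). ∠AWF = 135.8° gives WF at 179° from the x-axis; with |WF| = 24.3, F = (-45.9, -19.9). ∠WFL = 64.0° gives FL at 63.0° from the x-axis; with |FL| = 22.5, L = (-35.7, 0.141). FL ⟂ LG, so LG runs at -27.0°; with |LG| = 15.8, G = (-21.7, -7.03). ∠LGQ = 125.1° gives GQ at -81.9° from the x-axis; with |GQ| = 11.0, Q = (-20.1, -17.9). ∠GQT = 90.1° gives QT at -172° from the x-axis; with |QT| = 21.7, T = (-41.6, -21.0). Then |WT| = |T − W| = 19.9.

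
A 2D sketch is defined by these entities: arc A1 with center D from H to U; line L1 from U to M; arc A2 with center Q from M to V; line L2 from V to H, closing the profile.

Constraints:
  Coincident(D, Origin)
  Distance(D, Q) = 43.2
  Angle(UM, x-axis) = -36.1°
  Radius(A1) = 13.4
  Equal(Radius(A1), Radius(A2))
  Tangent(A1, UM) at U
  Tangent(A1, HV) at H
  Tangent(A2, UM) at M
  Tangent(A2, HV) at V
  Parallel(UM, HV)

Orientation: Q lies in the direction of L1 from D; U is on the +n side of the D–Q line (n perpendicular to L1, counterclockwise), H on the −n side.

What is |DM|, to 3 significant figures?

45.2

Tangency of A1 to both parallel lines with radius 13.4 puts U and H at D ± 13.4·n: U = (7.90, 10.8), H = (-7.90, -10.8). Equal radii place M and V the same way about Q: M = Q + 13.4·n = (42.8, -14.6), V = Q − 13.4·n = (27.0, -36.3). Then |DM| = |M − D| = 45.2.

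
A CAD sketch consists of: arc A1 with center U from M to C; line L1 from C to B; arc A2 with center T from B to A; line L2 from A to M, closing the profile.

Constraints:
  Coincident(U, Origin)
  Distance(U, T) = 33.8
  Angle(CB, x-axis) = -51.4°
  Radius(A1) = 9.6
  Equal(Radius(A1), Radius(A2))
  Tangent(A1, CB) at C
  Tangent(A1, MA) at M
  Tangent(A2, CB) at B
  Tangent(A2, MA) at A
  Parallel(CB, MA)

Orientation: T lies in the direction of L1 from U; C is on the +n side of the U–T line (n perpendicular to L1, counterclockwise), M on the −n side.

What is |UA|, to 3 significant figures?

35.1

The slot axis is L1's direction at -51.4°, so u = (cos -51.4°, sin -51.4°) = (0.624, -0.782) and n = (−sin -51.4°, cos -51.4°) = (0.782, 0.624). U is at the origin and T lies 33.8 along u from U, so T = 33.8·u = (21.1, -26.4). Tangency of A1 to both parallel lines with radius 9.6 puts C and M at U ± 9.6·n: C = (7.50, 5.99), M = (-7.50, -5.99). Equal radii place B and A the same way about T: B = T + 9.6·n = (28.6, -20.4), A = T − 9.6·n = (13.6, -32.4). Then |UA| = |A − U| = 35.1.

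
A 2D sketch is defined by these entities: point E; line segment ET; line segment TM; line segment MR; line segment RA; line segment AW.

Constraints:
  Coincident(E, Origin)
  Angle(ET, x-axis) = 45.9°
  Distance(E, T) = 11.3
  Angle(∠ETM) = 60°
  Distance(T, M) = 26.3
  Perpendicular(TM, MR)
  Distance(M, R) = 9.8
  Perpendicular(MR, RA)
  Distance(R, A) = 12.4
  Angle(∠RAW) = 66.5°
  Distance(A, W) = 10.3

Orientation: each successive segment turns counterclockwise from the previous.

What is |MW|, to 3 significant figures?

8.30

E is at the origin; ET runs at 45.9° with length 11.3, so T = (7.86, 8.11). ∠ETM = 60.0° gives TM at 166° from the x-axis; with |TM| = 26.3, M = (-17.6, 14.5). TM is perpendicular to MR, so MR runs at -104°; with |MR| = 9.8, R = (-20.0, 5.02). MR ⟂ RA, so RA runs at -14.1°; with |RA| = 12.4, A = (-8.00, 2.00). ∠RAW = 66.5° gives AW at 99.4° from the x-axis; with |AW| = 10.3, W = (-9.69, 12.2). Then |MW| = |W − M| = 8.30.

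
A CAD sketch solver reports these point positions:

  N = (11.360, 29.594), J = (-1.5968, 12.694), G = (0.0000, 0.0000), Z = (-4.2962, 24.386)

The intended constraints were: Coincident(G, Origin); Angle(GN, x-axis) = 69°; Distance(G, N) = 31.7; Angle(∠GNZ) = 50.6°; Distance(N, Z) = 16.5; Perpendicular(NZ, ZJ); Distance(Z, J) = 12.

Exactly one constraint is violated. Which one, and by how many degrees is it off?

Perpendicular(NZ, ZJ) — off by 5.40°.

G = (0.00, 0.00) ✓; GN at 69.00° ✓; |GN| = 31.70 ✓; ∠GNZ = 50.60° ✓; |NZ| = 16.50 ✓; ∠(NZ, ZJ) = 84.60° ✗; |ZJ| = 12.00 ✓.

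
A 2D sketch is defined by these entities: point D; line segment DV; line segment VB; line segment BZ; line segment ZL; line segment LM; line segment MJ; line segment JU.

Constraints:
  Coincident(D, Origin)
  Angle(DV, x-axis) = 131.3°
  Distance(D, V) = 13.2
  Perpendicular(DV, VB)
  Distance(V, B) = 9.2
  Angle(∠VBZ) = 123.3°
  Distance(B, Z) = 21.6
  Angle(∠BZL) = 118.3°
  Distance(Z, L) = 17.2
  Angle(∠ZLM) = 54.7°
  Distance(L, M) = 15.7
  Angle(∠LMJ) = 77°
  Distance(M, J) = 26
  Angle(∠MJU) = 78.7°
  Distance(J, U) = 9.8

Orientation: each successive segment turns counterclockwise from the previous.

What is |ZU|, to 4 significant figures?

11.58

∠LMJ = 77.0° gives MJ at -152.0° from the x-axis; with |MJ| = 26.0, J = (-23.51, -20.55). ∠MJU = 78.7° gives JU at -50.70° from the x-axis; with |JU| = 9.8, U = (-17.30, -28.14). Then |ZU| = |U − Z| = 11.58.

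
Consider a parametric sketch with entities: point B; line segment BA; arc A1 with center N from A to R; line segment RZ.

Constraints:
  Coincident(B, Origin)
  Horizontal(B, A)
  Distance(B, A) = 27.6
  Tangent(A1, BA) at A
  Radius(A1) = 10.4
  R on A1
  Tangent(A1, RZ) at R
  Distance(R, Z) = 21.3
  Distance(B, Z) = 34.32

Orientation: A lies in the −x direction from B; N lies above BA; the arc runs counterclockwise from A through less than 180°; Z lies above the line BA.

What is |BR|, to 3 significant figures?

19.7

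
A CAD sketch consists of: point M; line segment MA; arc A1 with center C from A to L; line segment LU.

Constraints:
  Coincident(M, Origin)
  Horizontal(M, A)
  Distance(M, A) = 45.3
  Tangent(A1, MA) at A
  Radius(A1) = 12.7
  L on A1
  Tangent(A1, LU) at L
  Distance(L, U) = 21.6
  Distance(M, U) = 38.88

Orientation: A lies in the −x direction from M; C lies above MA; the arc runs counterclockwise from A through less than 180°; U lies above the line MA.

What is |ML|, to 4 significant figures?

34.39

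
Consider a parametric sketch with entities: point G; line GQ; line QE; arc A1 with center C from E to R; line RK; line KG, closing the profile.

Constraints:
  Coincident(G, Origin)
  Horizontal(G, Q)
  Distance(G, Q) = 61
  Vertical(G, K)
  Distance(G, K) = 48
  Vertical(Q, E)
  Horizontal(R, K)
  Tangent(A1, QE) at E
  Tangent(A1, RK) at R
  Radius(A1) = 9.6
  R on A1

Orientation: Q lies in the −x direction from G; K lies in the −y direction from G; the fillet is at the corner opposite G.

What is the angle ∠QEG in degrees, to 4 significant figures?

57.81°

The virtual corner opposite G is at (-61.00, -48.00). The tangent condition forces CE to be normal to QE and tangency of A1 to RK means the radius CR is perpendicular to RK, with radius 9.6, so the center C sits 9.6 in from both sides at C = (-51.40, -38.40). That places the tangent points at E = (-61.00, -38.40) on QE and R = (-51.40, -48.00) on RK. Then cos ∠QEG = EQ·EG / (|EQ||EG|), giving 57.81°.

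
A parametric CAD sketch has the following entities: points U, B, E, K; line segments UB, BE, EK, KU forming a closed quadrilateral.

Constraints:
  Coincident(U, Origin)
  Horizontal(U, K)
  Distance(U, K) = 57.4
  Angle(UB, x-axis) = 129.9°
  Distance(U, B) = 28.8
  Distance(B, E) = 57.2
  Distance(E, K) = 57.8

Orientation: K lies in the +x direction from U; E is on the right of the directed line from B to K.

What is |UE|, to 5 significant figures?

29.860

Checks: |BE| = 57.20 ✓; |EK| = 57.80 ✓.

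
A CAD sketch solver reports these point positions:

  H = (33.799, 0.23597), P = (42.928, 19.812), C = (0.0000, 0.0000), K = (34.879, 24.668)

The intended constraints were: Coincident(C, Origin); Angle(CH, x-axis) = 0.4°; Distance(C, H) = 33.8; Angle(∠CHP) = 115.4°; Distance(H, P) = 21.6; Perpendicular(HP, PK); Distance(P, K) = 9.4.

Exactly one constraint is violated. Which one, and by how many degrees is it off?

Perpendicular(HP, PK) — off by 6.10°.

C = (0.00, 0.00) ✓; CH at 0.4000° ✓; |CH| = 33.80 ✓; ∠CHP = 115.4° ✓; |HP| = 21.60 ✓; ∠(HP, PK) = 83.90° ✗; |PK| = 9.400 ✓.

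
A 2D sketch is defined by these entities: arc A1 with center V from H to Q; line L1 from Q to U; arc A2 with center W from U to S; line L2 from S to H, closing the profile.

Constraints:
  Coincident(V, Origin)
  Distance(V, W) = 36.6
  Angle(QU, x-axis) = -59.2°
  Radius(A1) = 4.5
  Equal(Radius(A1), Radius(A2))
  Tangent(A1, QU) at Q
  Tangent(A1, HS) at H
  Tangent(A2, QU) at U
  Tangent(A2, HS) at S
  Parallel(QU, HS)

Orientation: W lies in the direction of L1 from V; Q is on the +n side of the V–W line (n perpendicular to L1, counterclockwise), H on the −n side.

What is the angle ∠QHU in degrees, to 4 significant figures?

76.18°

The slot axis is L1's direction at -59.2°, so u = (cos -59.2°, sin -59.2°) = (0.5120, -0.8590) and n = (−sin -59.2°, cos -59.2°) = (0.8590, 0.5120). V is at the origin and W lies 36.6 along u from V, so W = 36.6·u = (18.74, -31.44). Tangency of A1 to both parallel lines with radius 4.5 puts Q and H at V ± 4.5·n: Q = (3.865, 2.304), H = (-3.865, -2.304). Equal radii place U and S the same way about W: U = W + 4.5·n = (22.61, -29.13), S = W − 4.5·n = (14.88, -33.74). Then cos ∠QHU = HQ·HU / (|HQ||HU|), giving 76.18°.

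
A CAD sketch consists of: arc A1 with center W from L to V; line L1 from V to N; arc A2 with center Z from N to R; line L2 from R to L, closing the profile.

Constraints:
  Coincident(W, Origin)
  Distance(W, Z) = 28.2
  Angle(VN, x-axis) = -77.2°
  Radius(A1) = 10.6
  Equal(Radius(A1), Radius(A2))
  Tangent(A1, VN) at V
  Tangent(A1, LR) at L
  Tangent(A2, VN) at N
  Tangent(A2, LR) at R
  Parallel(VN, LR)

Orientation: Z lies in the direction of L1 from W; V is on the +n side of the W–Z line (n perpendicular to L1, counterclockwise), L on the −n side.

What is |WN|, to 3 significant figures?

30.1

Tangency of A1 to both parallel lines with radius 10.6 puts V and L at W ± 10.6·n: V = (10.3, 2.35), L = (-10.3, -2.35). Equal radii place N and R the same way about Z: N = Z + 10.6·n = (16.6, -25.2), R = Z − 10.6·n = (-4.09, -29.8). Then |WN| = |N − W| = 30.1.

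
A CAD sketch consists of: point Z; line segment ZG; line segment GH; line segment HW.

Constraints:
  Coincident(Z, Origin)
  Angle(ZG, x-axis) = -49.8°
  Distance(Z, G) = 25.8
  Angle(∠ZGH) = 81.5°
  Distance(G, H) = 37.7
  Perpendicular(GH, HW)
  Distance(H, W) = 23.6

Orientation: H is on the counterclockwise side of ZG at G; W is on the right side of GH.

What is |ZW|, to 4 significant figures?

59.67

Z is at the origin; ZG runs at -49.8° with length 25.8, so G = 25.8·(cos -49.8°, sin -49.8°) = (16.65, -19.71). ∠ZGH = 81.5°, so GH runs at -49.8° + (180° − 81.5°) = 48.70° from the x-axis; with |GH| = 37.7, H = G + 37.7·(cos 48.70°, sin 48.70°) = (41.53, 8.617). GH is perpendicular to HW; with |HW| = 23.6 on the right of GH, W = H + 23.6·(0.7513, -0.6600) = (59.26, -6.959). Then |ZW| = |W − Z| = 59.67.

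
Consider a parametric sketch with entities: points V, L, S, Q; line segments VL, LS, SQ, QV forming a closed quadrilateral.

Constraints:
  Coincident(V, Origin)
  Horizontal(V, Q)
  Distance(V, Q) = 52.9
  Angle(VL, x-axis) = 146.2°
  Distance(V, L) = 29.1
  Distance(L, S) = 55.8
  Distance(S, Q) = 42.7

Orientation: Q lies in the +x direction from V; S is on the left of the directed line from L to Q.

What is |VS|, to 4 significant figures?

45.02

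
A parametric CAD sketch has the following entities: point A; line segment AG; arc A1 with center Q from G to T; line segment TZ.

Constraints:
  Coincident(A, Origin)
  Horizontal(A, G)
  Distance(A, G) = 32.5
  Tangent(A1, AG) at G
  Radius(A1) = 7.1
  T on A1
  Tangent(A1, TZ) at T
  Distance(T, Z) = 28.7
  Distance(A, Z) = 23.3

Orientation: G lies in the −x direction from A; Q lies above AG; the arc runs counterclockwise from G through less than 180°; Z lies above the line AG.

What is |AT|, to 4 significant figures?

27.59

A is at the origin; AG is horizontal with |AG| = 32.5 and G on the −x side, so G = (-32.50, 0.000). The tangent condition forces QG to be normal to AG, so Q = G + (0, 7.1) = (-32.50, 7.100). Since QT ⟂ TZ (tangency), |QZ| = √(7.1² + 28.7²) = 29.57 regardless of where T sits on A1. So Z lies on both circle(A, 23.3) and circle(Q, 29.57); the above-AG intersection is Z = (-7.081, 22.20). T is the foot of the tangent from Z: T = (-27.51, 2.045).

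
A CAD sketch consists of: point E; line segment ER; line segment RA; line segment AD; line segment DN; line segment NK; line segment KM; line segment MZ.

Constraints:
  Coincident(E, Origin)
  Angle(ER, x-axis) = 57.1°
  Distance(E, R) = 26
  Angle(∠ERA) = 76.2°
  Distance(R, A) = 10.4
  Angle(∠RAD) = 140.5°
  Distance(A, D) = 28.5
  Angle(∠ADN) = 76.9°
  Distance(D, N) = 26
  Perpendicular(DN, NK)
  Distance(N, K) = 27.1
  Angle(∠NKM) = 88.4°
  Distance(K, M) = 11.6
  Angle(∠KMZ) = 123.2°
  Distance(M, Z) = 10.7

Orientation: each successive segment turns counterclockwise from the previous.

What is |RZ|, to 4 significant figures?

17.45

E is at the origin; ER runs at 57.1° with length 26.0, so R = (14.12, 21.83). ∠ERA = 76.2° gives RA at 160.9° from the x-axis; with |RA| = 10.4, A = (4.295, 25.23). ∠RAD = 140.5° gives AD at -159.6° from the x-axis; with |AD| = 28.5, D = (-22.42, 15.30). ∠ADN = 76.9° gives DN at -56.50° from the x-axis; with |DN| = 26.0, N = (-8.067, -6.382). DN ⟂ NK, so NK runs at 33.50°; with |NK| = 27.1, K = (14.53, 8.575). ∠NKM = 88.4° gives KM at 125.1° from the x-axis; with |KM| = 11.6, M = (7.861, 18.07). ∠KMZ = 123.2° gives MZ at -178.1° from the x-axis; with |MZ| = 10.7, Z = (-2.833, 17.71). Then |RZ| = |Z − R| = 17.45.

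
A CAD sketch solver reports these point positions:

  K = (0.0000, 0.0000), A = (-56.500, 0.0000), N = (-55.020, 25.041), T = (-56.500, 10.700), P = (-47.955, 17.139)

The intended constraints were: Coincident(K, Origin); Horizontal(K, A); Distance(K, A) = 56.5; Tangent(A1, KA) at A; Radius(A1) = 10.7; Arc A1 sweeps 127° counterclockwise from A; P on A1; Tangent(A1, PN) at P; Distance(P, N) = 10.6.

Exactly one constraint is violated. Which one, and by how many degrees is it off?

Tangent(A1, PN) at P — off by 4.80°.

K = (0.00, 0.00) ✓; K.y = 0.00, A.y = 0.00 ✓; |KA| = 56.50 ✓; ∠(TA, AK) = 90.00° ✓; |TA| = 10.70 ✓; bearing(T→P) − bearing(T→A) = 127.0° ✓; |TP| = 10.70 ✓; ∠(TP, PN) = 85.20° ✗; |PN| = 10.60 ✓.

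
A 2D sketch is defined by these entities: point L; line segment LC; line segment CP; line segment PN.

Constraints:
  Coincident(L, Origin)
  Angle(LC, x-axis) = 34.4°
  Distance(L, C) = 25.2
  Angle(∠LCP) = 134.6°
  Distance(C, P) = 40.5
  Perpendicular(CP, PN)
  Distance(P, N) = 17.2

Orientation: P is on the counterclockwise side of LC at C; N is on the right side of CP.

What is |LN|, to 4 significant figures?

67.98

L is at the origin; LC runs at 34.4° with length 25.2, so C = 25.2·(cos 34.4°, sin 34.4°) = (20.79, 14.24). ∠LCP = 134.6°, so CP runs at 34.4° + (180° − 134.6°) = 79.80° from the x-axis; with |CP| = 40.5, P = C + 40.5·(cos 79.80°, sin 79.80°) = (27.96, 54.10). CP ⟂ PN; with |PN| = 17.2 on the right of CP, N = P + 17.2·(0.9842, -0.1771) = (44.89, 51.05). Then |LN| = |N − L| = 67.98.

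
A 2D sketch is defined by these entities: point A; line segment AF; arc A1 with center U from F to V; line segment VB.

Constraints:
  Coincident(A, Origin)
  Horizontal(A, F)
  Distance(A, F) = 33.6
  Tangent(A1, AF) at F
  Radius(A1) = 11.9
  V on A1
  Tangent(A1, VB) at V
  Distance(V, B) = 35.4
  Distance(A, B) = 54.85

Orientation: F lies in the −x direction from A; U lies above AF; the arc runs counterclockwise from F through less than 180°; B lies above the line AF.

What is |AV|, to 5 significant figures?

25.487

A is at the origin; AF is horizontal with |AF| = 33.6 and F on the −x side, so F = (-33.600, 0.0000). The tangent condition forces UF to be normal to AF, so U = F + (0, 11.9) = (-33.600, 11.900). Since UV ⟂ VB (tangency), |UB| = √(11.9² + 35.4²) = 37.347 regardless of where V sits on A1. So B lies on both circle(A, 54.85) and circle(U, 37.347); the above-AF intersection is B = (-25.774, 48.417). V is the foot of the tangent from B: V = (-21.776, 13.244).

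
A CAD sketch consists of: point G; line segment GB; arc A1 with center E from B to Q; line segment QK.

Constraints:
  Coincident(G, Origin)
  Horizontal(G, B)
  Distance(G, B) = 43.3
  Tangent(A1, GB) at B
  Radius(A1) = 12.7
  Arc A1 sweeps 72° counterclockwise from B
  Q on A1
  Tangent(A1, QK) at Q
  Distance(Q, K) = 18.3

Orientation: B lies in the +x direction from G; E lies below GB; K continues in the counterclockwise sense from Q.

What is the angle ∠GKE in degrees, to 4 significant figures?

97.08°

On A1, B sits at bearing 90° from E; a 72° counterclockwise sweep puts Q at bearing 162°, so Q = E + 12.7·(cos 162°, sin 162°) = (31.22, -8.775). Tangency of A1 to QK means the radius EQ is perpendicular to QK, so QK runs along (−sin 162°, cos 162°); with |QK| = 18.3, K = (25.57, -26.18). Then cos ∠GKE = KG·KE / (|KG||KE|), giving 97.08°.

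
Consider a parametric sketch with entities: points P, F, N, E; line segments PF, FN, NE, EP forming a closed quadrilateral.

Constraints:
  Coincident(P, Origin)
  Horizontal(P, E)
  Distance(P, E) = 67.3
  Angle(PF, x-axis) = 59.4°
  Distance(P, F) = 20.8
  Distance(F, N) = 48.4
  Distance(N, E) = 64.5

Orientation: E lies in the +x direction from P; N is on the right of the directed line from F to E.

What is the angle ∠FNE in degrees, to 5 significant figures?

61.637°

P is at the origin; PE is horizontal with |PE| = 67.3 and E in +x, so E = (67.3, 0). PF runs at 59.4° with |PF| = 20.8, so F = (10.588, 17.903). N is determined by |FN| = 48.4 and |NE| = 64.5 together: it lies at the intersection of circle(F, 48.4) and circle(E, 64.5). With |FE| = 59.471, the foot of the radical line on FE is 14.453 from F and the perpendicular offset is √(48.4² − 14.453²) = 46.192. Taking the right-of-FE solution: N = (10.465, -30.496).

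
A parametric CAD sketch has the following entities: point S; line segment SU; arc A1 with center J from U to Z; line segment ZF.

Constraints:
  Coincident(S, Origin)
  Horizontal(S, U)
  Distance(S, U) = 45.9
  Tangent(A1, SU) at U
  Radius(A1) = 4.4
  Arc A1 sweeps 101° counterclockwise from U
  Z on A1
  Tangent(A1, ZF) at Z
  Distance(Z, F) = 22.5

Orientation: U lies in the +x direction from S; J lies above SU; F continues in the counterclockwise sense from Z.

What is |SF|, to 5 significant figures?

53.441

On A1, U sits at bearing -90° from J; a 101° counterclockwise sweep puts Z at bearing 11°, so Z = J + 4.4·(cos 11°, sin 11°) = (50.219, 5.2396). The tangent condition forces JZ to be normal to ZF, so ZF runs along (−sin 11°, cos 11°); with |ZF| = 22.5, F = (45.926, 27.326). Then |SF| = |F − S| = 53.441.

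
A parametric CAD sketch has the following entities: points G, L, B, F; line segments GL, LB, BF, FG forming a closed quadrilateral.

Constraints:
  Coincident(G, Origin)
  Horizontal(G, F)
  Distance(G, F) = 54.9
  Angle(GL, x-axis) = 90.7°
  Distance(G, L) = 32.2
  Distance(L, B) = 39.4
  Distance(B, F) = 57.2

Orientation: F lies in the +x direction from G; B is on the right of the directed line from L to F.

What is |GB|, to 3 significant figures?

7.41

Checks: |LB| = 39.40 ✓; |BF| = 57.20 ✓.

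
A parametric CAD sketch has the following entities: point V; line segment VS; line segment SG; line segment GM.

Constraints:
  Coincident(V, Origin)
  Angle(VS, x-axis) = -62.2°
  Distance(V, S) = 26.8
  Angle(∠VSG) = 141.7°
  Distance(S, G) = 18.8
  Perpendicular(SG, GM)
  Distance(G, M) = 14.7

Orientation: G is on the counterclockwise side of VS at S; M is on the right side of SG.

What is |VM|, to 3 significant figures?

50.7

V is at the origin; VS runs at -62.2° with length 26.8, so S = 26.8·(cos -62.2°, sin -62.2°) = (12.5, -23.7). ∠VSG = 141.7°, so SG runs at -62.2° + (180° − 141.7°) = -23.9° from the x-axis; with |SG| = 18.8, G = S + 18.8·(cos -23.9°, sin -23.9°) = (29.7, -31.3). The perpendicularity gives GM at right angles to SG; with |GM| = 14.7 on the right of SG, M = G + 14.7·(-0.405, -0.914) = (23.7, -44.8). Then |VM| = |M − V| = 50.7.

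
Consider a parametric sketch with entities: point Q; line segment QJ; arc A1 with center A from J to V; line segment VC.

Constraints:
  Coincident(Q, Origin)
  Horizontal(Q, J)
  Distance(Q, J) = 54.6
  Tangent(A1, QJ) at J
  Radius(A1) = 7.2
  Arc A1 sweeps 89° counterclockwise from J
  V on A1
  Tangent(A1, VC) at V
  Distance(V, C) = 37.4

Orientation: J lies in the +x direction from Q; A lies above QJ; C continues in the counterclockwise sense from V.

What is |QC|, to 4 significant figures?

76.67

Q is at the origin; QJ is horizontal with |QJ| = 54.6 and J on the +x side, so J = (54.60, 0.000). A1 meets QJ tangentially, so AJ is at right angles to QJ, so A = J + (0, 7.2) = (54.60, 7.200). On A1, J sits at bearing -90° from A; an 89° counterclockwise sweep puts V at bearing -1°, so V = A + 7.2·(cos -1°, sin -1°) = (61.80, 7.074). Since A1 is tangent to VC there, AV ⟂ VC, so VC runs along (−sin -1°, cos -1°); with |VC| = 37.4, C = (62.45, 44.47). Then |QC| = |C − Q| = 76.67.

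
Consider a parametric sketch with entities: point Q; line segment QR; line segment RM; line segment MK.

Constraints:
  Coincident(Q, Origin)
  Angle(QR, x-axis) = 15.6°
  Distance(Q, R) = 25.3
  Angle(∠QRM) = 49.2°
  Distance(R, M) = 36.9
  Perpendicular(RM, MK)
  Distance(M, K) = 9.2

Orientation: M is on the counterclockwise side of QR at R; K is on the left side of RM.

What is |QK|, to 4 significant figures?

22.67

Q is at the origin; QR runs at 15.6° with length 25.3, so R = 25.3·(cos 15.6°, sin 15.6°) = (24.37, 6.804). ∠QRM = 49.2°, so RM runs at 15.6° + (180° − 49.2°) = 146.4° from the x-axis; with |RM| = 36.9, M = R + 36.9·(cos 146.4°, sin 146.4°) = (-6.367, 27.22). RM ⟂ MK; with |MK| = 9.2 on the left of RM, K = M + 9.2·(-0.5534, -0.8329) = (-11.46, 19.56). Then |QK| = |K − Q| = 22.67.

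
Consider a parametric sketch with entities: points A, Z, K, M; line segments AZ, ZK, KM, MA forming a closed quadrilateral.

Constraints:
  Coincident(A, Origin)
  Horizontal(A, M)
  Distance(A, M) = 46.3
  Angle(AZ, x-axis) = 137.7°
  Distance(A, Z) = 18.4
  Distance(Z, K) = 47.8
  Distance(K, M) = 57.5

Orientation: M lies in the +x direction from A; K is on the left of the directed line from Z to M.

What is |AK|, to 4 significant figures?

52.08

Checks: |ZK| = 47.80 ✓; |KM| = 57.50 ✓.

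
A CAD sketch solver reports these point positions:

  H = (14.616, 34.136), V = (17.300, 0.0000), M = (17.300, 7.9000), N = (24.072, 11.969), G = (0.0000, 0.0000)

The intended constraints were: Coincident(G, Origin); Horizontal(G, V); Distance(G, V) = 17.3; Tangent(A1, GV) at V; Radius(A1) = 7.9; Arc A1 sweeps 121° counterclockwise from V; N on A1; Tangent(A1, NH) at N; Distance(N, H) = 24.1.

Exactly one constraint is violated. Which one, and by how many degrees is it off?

Tangent(A1, NH) at N — off by 7.90°.

G = (0.00, 0.00) ✓; G.y = 0.00, V.y = 0.00 ✓; |GV| = 17.30 ✓; ∠(MV, VG) = 90.00° ✓; |MV| = 7.900 ✓; bearing(M→N) − bearing(M→V) = 121.0° ✓; |MN| = 7.900 ✓; ∠(MN, NH) = 97.90° ✗; |NH| = 24.10 ✓.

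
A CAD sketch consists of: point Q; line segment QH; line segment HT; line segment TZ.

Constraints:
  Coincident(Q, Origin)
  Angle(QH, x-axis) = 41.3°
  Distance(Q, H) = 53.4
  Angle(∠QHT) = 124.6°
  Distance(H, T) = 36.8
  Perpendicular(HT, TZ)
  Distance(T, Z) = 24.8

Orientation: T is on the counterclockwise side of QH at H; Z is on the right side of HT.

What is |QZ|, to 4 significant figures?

96.09

Q is at the origin; QH runs at 41.3° with length 53.4, so H = 53.4·(cos 41.3°, sin 41.3°) = (40.12, 35.24). ∠QHT = 124.6°, so HT runs at 41.3° + (180° − 124.6°) = 96.70° from the x-axis; with |HT| = 36.8, T = H + 36.8·(cos 96.70°, sin 96.70°) = (35.82, 71.79). HT ⟂ TZ; with |TZ| = 24.8 on the right of HT, Z = T + 24.8·(0.9932, 0.1167) = (60.45, 74.69). Then |QZ| = |Z − Q| = 96.09.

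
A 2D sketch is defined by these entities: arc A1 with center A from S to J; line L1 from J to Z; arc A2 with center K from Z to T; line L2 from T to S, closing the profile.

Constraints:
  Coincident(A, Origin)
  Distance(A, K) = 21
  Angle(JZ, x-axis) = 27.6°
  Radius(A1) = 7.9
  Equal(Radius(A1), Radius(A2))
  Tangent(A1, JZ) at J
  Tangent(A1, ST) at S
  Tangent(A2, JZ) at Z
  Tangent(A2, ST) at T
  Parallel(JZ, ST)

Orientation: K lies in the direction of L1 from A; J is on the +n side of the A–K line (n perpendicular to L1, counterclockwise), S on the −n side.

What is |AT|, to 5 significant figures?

22.437

The slot axis is L1's direction at 27.6°, so u = (cos 27.6°, sin 27.6°) = (0.88620, 0.46330) and n = (−sin 27.6°, cos 27.6°) = (-0.46330, 0.88620). A is at the origin and K lies 21.0 along u from A, so K = 21.0·u = (18.610, 9.7292). Tangency of A1 to both parallel lines with radius 7.9 puts J and S at A ± 7.9·n: J = (-3.6600, 7.0010), S = (3.6600, -7.0010). Equal radii place Z and T the same way about K: Z = K + 7.9·n = (14.950, 16.730), T = K − 7.9·n = (22.270, 2.7282). Then |AT| = |T − A| = 22.437.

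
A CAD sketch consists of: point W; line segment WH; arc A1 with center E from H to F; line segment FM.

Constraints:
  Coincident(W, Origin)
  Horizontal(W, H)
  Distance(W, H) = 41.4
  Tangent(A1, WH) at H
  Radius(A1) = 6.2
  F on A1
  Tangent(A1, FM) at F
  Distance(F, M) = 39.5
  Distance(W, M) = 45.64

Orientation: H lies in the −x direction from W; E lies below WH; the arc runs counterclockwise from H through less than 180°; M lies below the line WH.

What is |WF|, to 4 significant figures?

47.28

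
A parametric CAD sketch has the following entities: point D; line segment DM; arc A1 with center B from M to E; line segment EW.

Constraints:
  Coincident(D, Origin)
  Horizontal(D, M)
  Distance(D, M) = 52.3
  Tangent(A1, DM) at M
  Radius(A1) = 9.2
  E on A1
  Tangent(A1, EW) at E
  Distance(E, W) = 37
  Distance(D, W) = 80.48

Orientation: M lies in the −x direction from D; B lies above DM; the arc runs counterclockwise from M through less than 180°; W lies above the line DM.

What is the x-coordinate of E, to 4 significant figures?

-44.95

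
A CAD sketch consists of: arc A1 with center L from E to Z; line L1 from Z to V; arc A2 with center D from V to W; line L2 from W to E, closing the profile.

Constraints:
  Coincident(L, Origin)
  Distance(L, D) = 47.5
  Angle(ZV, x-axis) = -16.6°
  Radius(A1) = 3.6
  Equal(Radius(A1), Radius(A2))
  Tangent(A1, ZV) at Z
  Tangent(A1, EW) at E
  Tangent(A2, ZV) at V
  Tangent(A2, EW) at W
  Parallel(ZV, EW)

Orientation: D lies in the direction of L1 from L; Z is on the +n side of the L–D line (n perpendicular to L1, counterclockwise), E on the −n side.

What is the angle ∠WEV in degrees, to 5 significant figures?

8.6192°

Tangency of A1 to both parallel lines with radius 3.6 puts Z and E at L ± 3.6·n: Z = (1.0285, 3.4500), E = (-1.0285, -3.4500). Equal radii place V and W the same way about D: V = D + 3.6·n = (46.549, -10.120), W = D − 3.6·n = (44.492, -17.020). Then cos ∠WEV = EW·EV / (|EW||EV|), giving 8.6192°.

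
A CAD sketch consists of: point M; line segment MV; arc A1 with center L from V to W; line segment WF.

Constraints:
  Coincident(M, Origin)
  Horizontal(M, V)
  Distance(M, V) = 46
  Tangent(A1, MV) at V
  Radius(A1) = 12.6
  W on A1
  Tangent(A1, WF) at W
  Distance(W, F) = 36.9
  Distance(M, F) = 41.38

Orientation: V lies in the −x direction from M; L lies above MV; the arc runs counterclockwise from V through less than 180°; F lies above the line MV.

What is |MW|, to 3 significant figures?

35.7

M is at the origin; MV is horizontal with |MV| = 46.0 and V on the −x side, so V = (-46.0, 0.00). A1 meets MV tangentially, so LV is at right angles to MV, so L = V + (0, 12.6) = (-46.0, 12.6). Since LW ⟂ WF (tangency), |LF| = √(12.6² + 36.9²) = 39.0 regardless of where W sits on A1. So F lies on both circle(M, 41.38) and circle(L, 39.0); the above-MV intersection is F = (-16.4, 38.0). W is the foot of the tangent from F: W = (-35.1, 6.20).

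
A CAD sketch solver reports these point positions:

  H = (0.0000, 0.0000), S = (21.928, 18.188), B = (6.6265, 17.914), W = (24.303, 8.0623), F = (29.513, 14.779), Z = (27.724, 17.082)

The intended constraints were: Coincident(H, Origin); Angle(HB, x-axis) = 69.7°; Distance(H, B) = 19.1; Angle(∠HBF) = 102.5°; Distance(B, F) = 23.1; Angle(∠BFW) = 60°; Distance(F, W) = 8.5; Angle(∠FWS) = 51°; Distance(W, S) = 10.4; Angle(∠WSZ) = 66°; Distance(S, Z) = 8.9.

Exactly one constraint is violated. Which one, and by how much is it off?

Distance(S, Z) = 8.9 — off by 3.00.

H = (0.00, 0.00) ✓; HB at 69.70° ✓; |HB| = 19.10 ✓; ∠HBF = 102.5° ✓; |BF| = 23.10 ✓; ∠BFW = 60.00° ✓; |FW| = 8.500 ✓; ∠FWS = 51.00° ✓; |WS| = 10.40 ✓; ∠WSZ = 66.00° ✓; |SZ| = 5.901 ✗.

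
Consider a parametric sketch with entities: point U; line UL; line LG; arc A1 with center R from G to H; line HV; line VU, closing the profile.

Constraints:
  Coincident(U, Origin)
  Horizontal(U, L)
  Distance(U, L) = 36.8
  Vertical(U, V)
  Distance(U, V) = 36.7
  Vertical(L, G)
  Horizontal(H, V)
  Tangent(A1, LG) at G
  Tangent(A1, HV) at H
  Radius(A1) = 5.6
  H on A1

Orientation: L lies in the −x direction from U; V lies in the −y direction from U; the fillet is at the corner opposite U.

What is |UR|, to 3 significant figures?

44.1

U is at the origin; UL is horizontal with |UL| = 36.8 and L on the −x side, so L = (-36.8, 0.00). U and V share the same x with |UV| = 36.7 and V on the −y side, so V = (0.00, -36.7). The virtual corner opposite U is at (-36.8, -36.7). Since A1 is tangent to LG there, RG ⟂ LG and A1 meets HV tangentially, so RH is at right angles to HV, with radius 5.6, so the center R sits 5.6 in from both sides at R = (-31.2, -31.1). Then |UR| = |R − U| = 44.1.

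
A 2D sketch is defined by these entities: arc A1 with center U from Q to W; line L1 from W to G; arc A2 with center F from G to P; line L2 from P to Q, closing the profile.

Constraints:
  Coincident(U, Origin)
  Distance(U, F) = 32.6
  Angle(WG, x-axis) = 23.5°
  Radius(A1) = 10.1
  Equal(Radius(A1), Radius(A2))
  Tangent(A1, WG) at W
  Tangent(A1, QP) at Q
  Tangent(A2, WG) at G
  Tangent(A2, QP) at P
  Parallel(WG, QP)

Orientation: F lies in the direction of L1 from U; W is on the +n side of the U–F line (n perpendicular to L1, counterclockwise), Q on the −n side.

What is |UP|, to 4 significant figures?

34.13

The slot axis is L1's direction at 23.5°, so u = (cos 23.5°, sin 23.5°) = (0.9171, 0.3987) and n = (−sin 23.5°, cos 23.5°) = (-0.3987, 0.9171). U is at the origin and F lies 32.6 along u from U, so F = 32.6·u = (29.90, 13.00). Tangency of A1 to both parallel lines with radius 10.1 puts W and Q at U ± 10.1·n: W = (-4.027, 9.262), Q = (4.027, -9.262). Equal radii place G and P the same way about F: G = F + 10.1·n = (25.87, 22.26), P = F − 10.1·n = (33.92, 3.737). Then |UP| = |P − U| = 34.13.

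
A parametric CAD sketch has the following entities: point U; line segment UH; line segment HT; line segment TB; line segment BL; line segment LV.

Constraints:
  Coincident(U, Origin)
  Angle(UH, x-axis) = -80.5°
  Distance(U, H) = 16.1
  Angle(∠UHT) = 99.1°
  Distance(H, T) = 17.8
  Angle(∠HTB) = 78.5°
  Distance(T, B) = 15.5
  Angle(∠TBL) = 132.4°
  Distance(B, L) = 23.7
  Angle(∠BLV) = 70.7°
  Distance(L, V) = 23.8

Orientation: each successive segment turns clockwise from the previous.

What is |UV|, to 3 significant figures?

14.2

U is at the origin; UH runs at -80.5° with length 16.1, so H = (2.66, -15.9). ∠UHT = 99.1° gives HT at -161° from the x-axis; with |HT| = 17.8, T = (-14.2, -21.6). ∠HTB = 78.5° gives TB at 97.1° from the x-axis; with |TB| = 15.5, B = (-16.1, -6.18). ∠TBL = 132.4° gives BL at 49.5° from the x-axis; with |BL| = 23.7, L = (-0.737, 11.8). ∠BLV = 70.7° gives LV at -59.8° from the x-axis; with |LV| = 23.8, V = (11.2, -8.72). Then |UV| = |V − U| = 14.2.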